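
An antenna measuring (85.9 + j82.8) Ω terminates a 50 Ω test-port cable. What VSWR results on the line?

Γ = (Z_L − Z_0)/(Z_L + Z_0) = (35.9 + j82.8)/(135.9 + j82.8)
|Γ| = 90.2/159 = 0.567
VSWR = (1 + |Γ|)/(1 − |Γ|) = 1.57/0.433

VSWR ≈ 3.62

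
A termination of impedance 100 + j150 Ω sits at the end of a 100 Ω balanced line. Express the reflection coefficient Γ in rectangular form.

Γ ≈ 0.36 + j0.48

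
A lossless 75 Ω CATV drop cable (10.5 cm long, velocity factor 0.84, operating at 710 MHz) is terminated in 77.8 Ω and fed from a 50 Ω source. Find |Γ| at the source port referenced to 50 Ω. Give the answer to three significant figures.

|Γ| ≈ 0.185

λ = v/f = 0.84·c / 710 MHz = 0.355 m
βl = 2π·l/λ = 2π × 0.296 = 106°
tan(βl) = -3.38
Z_in = Z_0·(Z_L + jZ_0·tanβl)/(Z_0 + jZ_L·tanβl) = 72.7 + j1.45 Ω
Γ_s = (Z_in − Z_s)/(Z_in + Z_s) = (22.7 + j1.45)/(123 + j1.45), |Γ_s| = 0.185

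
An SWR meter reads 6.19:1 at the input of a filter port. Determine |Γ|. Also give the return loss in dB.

|Γ| ≈ 0.722; return loss ≈ 2.83 dB

|Γ| = (S − 1)/(S + 1) = (6.19 − 1)/(6.19 + 1) = 5.19/7.19
RL = −20·log₁₀|Γ| = −20·log₁₀(0.722)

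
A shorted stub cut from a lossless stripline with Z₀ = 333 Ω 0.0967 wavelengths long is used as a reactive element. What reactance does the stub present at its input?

X_in ≈ 232 Ω (inductive)

βl = 2π × 0.0967 = 34.8°
tan(βl) = 0.695
For a shorted stub, Z_in = jZ_0·tan(βl)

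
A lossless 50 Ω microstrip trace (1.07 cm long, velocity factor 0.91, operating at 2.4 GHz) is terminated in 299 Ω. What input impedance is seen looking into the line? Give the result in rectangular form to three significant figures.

λ = v/f = 0.91·c / 2.4 GHz = 0.114 m
βl = 2π·l/λ = 2π × 0.0941 = 33.9°
tan(βl) = tan(33.9°) = 0.671
Z_in = Z_0·(Z_L + jZ_0·tanβl)/(Z_0 + jZ_L·tanβl)
     = 50·(299 + j33.6)/(50 + j201)

Z_in ≈ 25.4 − j68.2 Ω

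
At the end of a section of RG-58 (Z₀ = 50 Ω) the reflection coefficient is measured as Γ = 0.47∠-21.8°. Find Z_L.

Z_L = Z_0·(1 + Γ)/(1 − Γ) = 50·(1.44 − j0.175)/(0.564 + j0.175)

Z_L ≈ 112 − j50.1 Ω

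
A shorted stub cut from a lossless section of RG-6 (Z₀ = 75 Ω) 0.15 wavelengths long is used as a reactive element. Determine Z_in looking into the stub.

Z_in ≈ +j103 Ω

βl = 2π × 0.15 = 54°
tan(βl) = 1.38
For a shorted stub, Z_in = jZ_0·tan(βl)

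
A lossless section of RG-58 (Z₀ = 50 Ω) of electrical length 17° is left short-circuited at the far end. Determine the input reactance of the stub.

tan(βl) = 0.306
For a short-circuited stub, Z_in = jZ_0·tan(βl)

X_in ≈ 15.3 Ω (inductive)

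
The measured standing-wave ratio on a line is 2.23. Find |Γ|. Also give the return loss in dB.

|Γ| ≈ 0.381; return loss ≈ 8.39 dB

|Γ| = (S − 1)/(S + 1) = (2.23 − 1)/(2.23 + 1) = 1.23/3.23
RL = −20·log₁₀|Γ| = −20·log₁₀(0.381)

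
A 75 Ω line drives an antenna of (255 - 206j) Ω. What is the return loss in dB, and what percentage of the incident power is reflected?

RL ≈ 3.06 dB; 49.5% of incident power reflected

Γ = (180 − j206)/(330 − j206), |Γ| = 0.703
RL = −20·log₁₀(0.703) = 3.06 dB
P_refl/P_inc = |Γ|² = 0.495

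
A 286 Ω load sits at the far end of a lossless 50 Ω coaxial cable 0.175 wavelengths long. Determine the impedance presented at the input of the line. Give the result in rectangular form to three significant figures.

βl = 2π × 0.175 = 63°
tan(βl) = tan(63°) = 1.96
Z_in = Z_0·(Z_L + jZ_0·tanβl)/(Z_0 + jZ_L·tanβl)
     = 50·(286 + j98.1)/(50 + j561)

Z_in ≈ 10.9 − j24.5 Ω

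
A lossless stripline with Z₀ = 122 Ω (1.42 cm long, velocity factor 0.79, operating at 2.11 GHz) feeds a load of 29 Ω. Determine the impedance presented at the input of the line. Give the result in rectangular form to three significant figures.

λ = v/f = 0.79·c / 2.11 GHz = 0.112 m
βl = 2π·l/λ = 2π × 0.126 = 45.5°
tan(βl) = tan(45.5°) = 1.02
Z_in = Z_0·(Z_L + jZ_0·tanβl)/(Z_0 + jZ_L·tanβl)
     = 122·(29 + j124)/(122 + j29.5)

Z_in ≈ 55.8 + j111 Ω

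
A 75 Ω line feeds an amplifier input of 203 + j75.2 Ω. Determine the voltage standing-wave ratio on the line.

VSWR ≈ 3.13

Γ = (Z_L − Z_0)/(Z_L + Z_0) = (128 + j75.2)/(278 + j75.2)
|Γ| = 148/288 = 0.515
VSWR = (1 + |Γ|)/(1 − |Γ|) = 1.52/0.485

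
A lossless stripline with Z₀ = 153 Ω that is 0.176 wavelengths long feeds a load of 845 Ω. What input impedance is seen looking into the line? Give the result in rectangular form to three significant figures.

Z_in ≈ 34.4 − j73.6 Ω

βl = 2π × 0.176 = 63.4°
tan(βl) = tan(63.4°) = 1.99
Z_in = Z_0·(Z_L + jZ_0·tanβl)/(Z_0 + jZ_L·tanβl)
     = 153·(845 + j305)/(153 + j1680)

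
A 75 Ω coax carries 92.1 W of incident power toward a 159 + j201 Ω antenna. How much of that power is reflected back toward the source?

P_reflected ≈ 45.9 W

|Γ| = |(84 + j201)/(234 + j201)| = 0.706
|Γ|² = 0.499
P_refl = |Γ|²·P_inc = 45.9 W, P_del = (1 − |Γ|²)·P_inc = 46.2 W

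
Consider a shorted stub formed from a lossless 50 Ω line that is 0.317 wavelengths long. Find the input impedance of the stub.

βl = 2π × 0.317 = 114°
tan(βl) = -2.23
For a shorted stub, Z_in = jZ_0·tan(βl)

Z_in ≈ −j112 Ω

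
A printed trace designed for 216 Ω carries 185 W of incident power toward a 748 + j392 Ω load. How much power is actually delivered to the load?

P_delivered ≈ 110 W

|Γ| = |(532 + j392)/(964 + j392)| = 0.635
|Γ|² = 0.403
P_refl = |Γ|²·P_inc = 74.6 W, P_del = (1 − |Γ|²)·P_inc = 110 W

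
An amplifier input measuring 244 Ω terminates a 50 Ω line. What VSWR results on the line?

Γ = (244 − 50)/(244 + 50) = 0.66
VSWR = (1 + 0.66)/(1 − 0.66)

VSWR ≈ 4.88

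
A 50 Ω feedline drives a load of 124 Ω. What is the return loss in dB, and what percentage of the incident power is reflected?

Γ = (124 − 50)/(124 + 50) = 0.425
RL = −20·log₁₀(0.425) = 7.43 dB
P_refl/P_inc = |Γ|² = 0.181

RL ≈ 7.43 dB; 18.1% of incident power reflected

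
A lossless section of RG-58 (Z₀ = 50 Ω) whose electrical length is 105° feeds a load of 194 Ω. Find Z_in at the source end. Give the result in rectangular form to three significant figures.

Z_in ≈ 13.7 + j12.4 Ω

tan(βl) = tan(105°) = -3.73
Z_in = Z_0·(Z_L + jZ_0·tanβl)/(Z_0 + jZ_L·tanβl)
     = 50·(194 − j187)/(50 − j724)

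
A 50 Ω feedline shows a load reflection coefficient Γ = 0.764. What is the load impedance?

Z_L = Z_0·(1 + Γ)/(1 − Γ) = 50·(1.76)/(0.236)

Z_L ≈ 374 Ω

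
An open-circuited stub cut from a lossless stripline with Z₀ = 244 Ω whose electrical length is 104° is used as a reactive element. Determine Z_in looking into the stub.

Z_in ≈ +j60.8 Ω

tan(βl) = -4.01
For an open-circuited stub, Z_in = −jZ_0·cot(βl) = −jZ_0/tan(βl)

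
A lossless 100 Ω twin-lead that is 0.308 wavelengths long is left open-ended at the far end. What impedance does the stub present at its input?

Z_in ≈ +j38.1 Ω

βl = 2π × 0.308 = 111°
tan(βl) = -2.62
For an open-ended stub, Z_in = −jZ_0·cot(βl) = −jZ_0/tan(βl)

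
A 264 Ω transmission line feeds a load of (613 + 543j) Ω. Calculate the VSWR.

Γ = (Z_L − Z_0)/(Z_L + Z_0) = (349 + j543)/(877 + j543)
|Γ| = 645/1030 = 0.626
VSWR = (1 + |Γ|)/(1 − |Γ|) = 1.63/0.374

VSWR ≈ 4.34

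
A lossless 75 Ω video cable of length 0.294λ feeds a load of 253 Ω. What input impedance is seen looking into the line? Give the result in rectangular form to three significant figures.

Z_in ≈ 23.9 + j19.3 Ω

βl = 2π × 0.294 = 106°
tan(βl) = tan(106°) = -3.52
Z_in = Z_0·(Z_L + jZ_0·tanβl)/(Z_0 + jZ_L·tanβl)
     = 75·(253 − j264)/(75 − j892)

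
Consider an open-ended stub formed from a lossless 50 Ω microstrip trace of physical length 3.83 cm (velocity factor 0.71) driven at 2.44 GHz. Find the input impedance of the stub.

λ = v/f = 0.71·c / 2.44 GHz = 0.0873 m
βl = 2π·l/λ = 2π × 0.439 = 158°
tan(βl) = -0.405
For an open-ended stub, Z_in = −jZ_0·cot(βl) = −jZ_0/tan(βl)

Z_in ≈ +j123 Ω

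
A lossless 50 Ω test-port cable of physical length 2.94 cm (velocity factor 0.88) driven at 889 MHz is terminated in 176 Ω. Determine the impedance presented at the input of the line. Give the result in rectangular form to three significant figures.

Z_in ≈ 36.2 − j55.4 Ω

λ = v/f = 0.88·c / 889 MHz = 0.297 m
βl = 2π·l/λ = 2π × 0.099 = 35.6°
tan(βl) = tan(35.6°) = 0.717
Z_in = Z_0·(Z_L + jZ_0·tanβl)/(Z_0 + jZ_L·tanβl)
     = 50·(176 + j35.9)/(50 + j126)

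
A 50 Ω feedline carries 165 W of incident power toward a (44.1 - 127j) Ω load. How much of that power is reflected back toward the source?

|Γ| = |(-5.9 − j127)/(94.1 − j127)| = 0.804
|Γ|² = 0.647
P_refl = |Γ|²·P_inc = 107 W, P_del = (1 − |Γ|²)·P_inc = 58.2 W

P_reflected ≈ 107 W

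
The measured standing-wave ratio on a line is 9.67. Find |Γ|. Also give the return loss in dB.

|Γ| = (S − 1)/(S + 1) = (9.67 − 1)/(9.67 + 1) = 8.67/10.7
RL = −20·log₁₀|Γ| = −20·log₁₀(0.813)

|Γ| ≈ 0.813; return loss ≈ 1.8 dB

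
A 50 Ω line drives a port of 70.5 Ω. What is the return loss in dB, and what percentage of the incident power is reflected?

RL ≈ 15.4 dB; 2.89% of incident power reflected

Γ = (70.5 − 50)/(70.5 + 50) = 0.17
RL = −20·log₁₀(0.17) = 15.4 dB
P_refl/P_inc = |Γ|² = 0.0289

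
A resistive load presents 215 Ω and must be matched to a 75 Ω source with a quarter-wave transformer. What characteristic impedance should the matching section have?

Z_qwt ≈ 127 Ω

Z_qwt = √(Z_0·R_L) = √(75 × 215) = √16120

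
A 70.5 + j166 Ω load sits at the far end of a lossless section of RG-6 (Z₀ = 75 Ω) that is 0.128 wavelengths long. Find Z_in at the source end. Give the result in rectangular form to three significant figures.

βl = 2π × 0.128 = 46.1°
tan(βl) = tan(46.1°) = 1.04
Z_in = Z_0·(Z_L + jZ_0·tanβl)/(Z_0 + jZ_L·tanβl)
     = 75·(70.5 + j244)/(-97.4 + j73.2)

Z_in ≈ 55.5 − j146 Ω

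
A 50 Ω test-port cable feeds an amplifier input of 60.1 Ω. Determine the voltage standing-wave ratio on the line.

VSWR ≈ 1.2

Γ = (60.1 − 50)/(60.1 + 50) = 0.0917
VSWR = (1 + 0.0917)/(1 − 0.0917)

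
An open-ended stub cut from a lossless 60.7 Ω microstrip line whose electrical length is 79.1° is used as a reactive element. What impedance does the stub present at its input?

tan(βl) = 5.19
For an open-ended stub, Z_in = −jZ_0·cot(βl) = −jZ_0/tan(βl)

Z_in ≈ −j11.7 Ω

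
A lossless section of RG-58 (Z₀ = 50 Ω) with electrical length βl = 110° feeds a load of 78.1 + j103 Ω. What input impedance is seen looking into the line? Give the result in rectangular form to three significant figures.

Z_in ≈ 10.6 + j1.69 Ω

tan(βl) = tan(110°) = -2.75
Z_in = Z_0·(Z_L + jZ_0·tanβl)/(Z_0 + jZ_L·tanβl)
     = 50·(78.1 − j34.4)/(333 − j215)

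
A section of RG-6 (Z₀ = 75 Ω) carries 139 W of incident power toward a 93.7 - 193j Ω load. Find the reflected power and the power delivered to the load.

P_reflected ≈ 79.5 W; P_delivered ≈ 59.5 W

|Γ| = |(18.7 − j193)/(168.7 − j193)| = 0.756
|Γ|² = 0.572
P_refl = |Γ|²·P_inc = 79.5 W, P_del = (1 − |Γ|²)·P_inc = 59.5 W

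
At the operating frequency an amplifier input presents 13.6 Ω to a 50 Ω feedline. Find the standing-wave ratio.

VSWR ≈ 3.68

For a purely resistive load, VSWR = R_L/Z_0 or Z_0/R_L (whichever > 1) = 50/13.6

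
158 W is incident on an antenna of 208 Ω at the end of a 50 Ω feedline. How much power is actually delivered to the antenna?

P_delivered ≈ 98.7 W

Γ = (208 − 50)/(208 + 50) = 0.612
|Γ|² = 0.375
P_refl = |Γ|²·P_inc = 59.3 W, P_del = (1 − |Γ|²)·P_inc = 98.7 W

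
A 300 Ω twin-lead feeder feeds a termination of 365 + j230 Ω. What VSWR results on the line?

VSWR ≈ 2.03

Γ = (Z_L − Z_0)/(Z_L + Z_0) = (65 + j230)/(665 + j230)
|Γ| = 239/704 = 0.34
VSWR = (1 + |Γ|)/(1 − |Γ|) = 1.34/0.66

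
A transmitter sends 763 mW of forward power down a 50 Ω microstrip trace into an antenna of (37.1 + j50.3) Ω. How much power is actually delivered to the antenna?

|Γ| = |(-12.9 + j50.3)/(87.1 + j50.3)| = 0.516
|Γ|² = 0.267
P_refl = |Γ|²·P_inc = 203 mW, P_del = (1 − |Γ|²)·P_inc = 560 mW

P_delivered ≈ 560 mW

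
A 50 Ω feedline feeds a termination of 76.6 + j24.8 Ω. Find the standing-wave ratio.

Γ = (Z_L − Z_0)/(Z_L + Z_0) = (26.6 + j24.8)/(126.6 + j24.8)
|Γ| = 36.4/129 = 0.282
VSWR = (1 + |Γ|)/(1 − |Γ|) = 1.28/0.718

VSWR ≈ 1.79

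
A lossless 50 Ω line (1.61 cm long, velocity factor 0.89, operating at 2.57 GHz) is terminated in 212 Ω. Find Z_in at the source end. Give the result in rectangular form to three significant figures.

λ = v/f = 0.89·c / 2.57 GHz = 0.104 m
βl = 2π·l/λ = 2π × 0.155 = 55.8°
tan(βl) = tan(55.8°) = 1.47
Z_in = Z_0·(Z_L + jZ_0·tanβl)/(Z_0 + jZ_L·tanβl)
     = 50·(212 + j73.5)/(50 + j312)

Z_in ≈ 16.8 − j31.3 Ω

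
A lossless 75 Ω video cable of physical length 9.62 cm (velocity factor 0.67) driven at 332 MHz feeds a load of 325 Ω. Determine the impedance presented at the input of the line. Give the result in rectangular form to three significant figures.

λ = v/f = 0.67·c / 332 MHz = 0.605 m
βl = 2π·l/λ = 2π × 0.159 = 57.2°
tan(βl) = tan(57.2°) = 1.55
Z_in = Z_0·(Z_L + jZ_0·tanβl)/(Z_0 + jZ_L·tanβl)
     = 75·(325 + j116)/(75 + j504)

Z_in ≈ 24 − j44.8 Ω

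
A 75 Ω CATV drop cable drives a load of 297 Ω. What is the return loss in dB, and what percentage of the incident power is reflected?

Γ = (297 − 75)/(297 + 75) = 0.597
RL = −20·log₁₀(0.597) = 4.48 dB
P_refl/P_inc = |Γ|² = 0.356

RL ≈ 4.48 dB; 35.6% of incident power reflected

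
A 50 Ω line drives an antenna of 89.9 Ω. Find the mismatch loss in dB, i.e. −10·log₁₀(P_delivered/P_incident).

mismatch loss ≈ 0.368 dB

Γ = (89.9 − 50)/(89.9 + 50) = 0.285
|Γ|² = 0.0813, so P_del/P_inc = 1 − |Γ|² = 0.919
ML = −10·log₁₀(1 − |Γ|²)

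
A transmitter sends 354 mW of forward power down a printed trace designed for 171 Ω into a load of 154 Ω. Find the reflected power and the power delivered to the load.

P_reflected ≈ 0.969 mW; P_delivered ≈ 353 mW

Γ = (154 − 171)/(154 + 171) = -0.0523
|Γ|² = 0.00274
P_refl = |Γ|²·P_inc = 0.969 mW, P_del = (1 − |Γ|²)·P_inc = 353 mW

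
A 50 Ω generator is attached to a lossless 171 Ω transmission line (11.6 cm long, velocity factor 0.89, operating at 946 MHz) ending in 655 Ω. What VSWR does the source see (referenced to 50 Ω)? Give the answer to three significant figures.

λ = v/f = 0.89·c / 946 MHz = 0.282 m
βl = 2π·l/λ = 2π × 0.411 = 148°
tan(βl) = -0.626
Z_in = Z_0·(Z_L + jZ_0·tanβl)/(Z_0 + jZ_L·tanβl) = 135 + j217 Ω
Γ_s = (Z_in − Z_s)/(Z_in + Z_s) = (85.1 + j217)/(185 + j217), |Γ_s| = 0.817
VSWR = (1 + |Γ_s|)/(1 − |Γ_s|)

VSWR ≈ 9.93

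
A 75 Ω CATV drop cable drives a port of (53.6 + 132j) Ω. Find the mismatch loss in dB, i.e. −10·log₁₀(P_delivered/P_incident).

Γ = (-21.4 + j132)/(128.6 + j132), |Γ| = 0.726
|Γ|² = 0.527, so P_del/P_inc = 1 − |Γ|² = 0.473
ML = −10·log₁₀(1 − |Γ|²)

mismatch loss ≈ 3.25 dB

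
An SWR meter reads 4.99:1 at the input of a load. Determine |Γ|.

|Γ| ≈ 0.666

|Γ| = (S − 1)/(S + 1) = (4.99 − 1)/(4.99 + 1) = 3.99/5.99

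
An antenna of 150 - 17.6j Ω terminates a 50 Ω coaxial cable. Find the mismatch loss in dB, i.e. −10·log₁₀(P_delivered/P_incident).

mismatch loss ≈ 1.28 dB

Γ = (100 − j17.6)/(200 − j17.6), |Γ| = 0.506
|Γ|² = 0.256, so P_del/P_inc = 1 − |Γ|² = 0.744
ML = −10·log₁₀(1 − |Γ|²)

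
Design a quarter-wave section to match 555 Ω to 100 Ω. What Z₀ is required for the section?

Z_qwt ≈ 236 Ω

Z_qwt = √(Z_0·R_L) = √(100 × 555) = √55500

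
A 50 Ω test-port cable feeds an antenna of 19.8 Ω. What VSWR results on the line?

VSWR ≈ 2.53

Γ = (19.8 − 50)/(19.8 + 50) = -0.433
VSWR = (1 + 0.433)/(1 − 0.433)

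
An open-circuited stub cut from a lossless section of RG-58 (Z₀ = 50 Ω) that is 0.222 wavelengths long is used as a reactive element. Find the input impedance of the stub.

Z_in ≈ −j8.89 Ω

βl = 2π × 0.222 = 79.9°
tan(βl) = 5.63
For an open-circuited stub, Z_in = −jZ_0·cot(βl) = −jZ_0/tan(βl)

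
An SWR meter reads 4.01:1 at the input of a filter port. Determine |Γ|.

|Γ| = (S − 1)/(S + 1) = (4.01 − 1)/(4.01 + 1) = 3.01/5.01

|Γ| ≈ 0.601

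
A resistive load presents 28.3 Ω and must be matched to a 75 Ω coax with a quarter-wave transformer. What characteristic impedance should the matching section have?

Z_qwt = √(Z_0·R_L) = √(75 × 28.3) = √2122

Z_qwt ≈ 46.1 Ω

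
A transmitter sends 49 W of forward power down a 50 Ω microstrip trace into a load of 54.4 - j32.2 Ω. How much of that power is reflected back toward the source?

P_reflected ≈ 4.34 W

|Γ| = |(4.4 − j32.2)/(104.4 − j32.2)| = 0.297
|Γ|² = 0.0885
P_refl = |Γ|²·P_inc = 4.34 W, P_del = (1 − |Γ|²)·P_inc = 44.7 W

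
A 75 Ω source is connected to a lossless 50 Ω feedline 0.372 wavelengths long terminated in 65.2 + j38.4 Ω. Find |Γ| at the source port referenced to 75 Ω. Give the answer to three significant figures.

|Γ| ≈ 0.486

βl = 2π × 0.372 = 134°
tan(βl) = -1.04
Z_in = Z_0·(Z_L + jZ_0·tanβl)/(Z_0 + jZ_L·tanβl) = 26.8 + j12.6 Ω
Γ_s = (Z_in − Z_s)/(Z_in + Z_s) = (-48.2 + j12.6)/(102 + j12.6), |Γ_s| = 0.486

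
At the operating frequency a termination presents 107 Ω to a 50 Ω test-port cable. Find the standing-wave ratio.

For a purely resistive load, VSWR = R_L/Z_0 or Z_0/R_L (whichever > 1) = 107/50

VSWR ≈ 2.14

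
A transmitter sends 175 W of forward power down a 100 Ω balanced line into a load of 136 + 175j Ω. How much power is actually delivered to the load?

P_delivered ≈ 110 W

|Γ| = |(36 + j175)/(236 + j175)| = 0.608
|Γ|² = 0.37
P_refl = |Γ|²·P_inc = 64.7 W, P_del = (1 − |Γ|²)·P_inc = 110 W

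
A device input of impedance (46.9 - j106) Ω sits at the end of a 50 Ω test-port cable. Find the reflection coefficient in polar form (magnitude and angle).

Γ = (Z_L − Z_0)/(Z_L + Z_0) = (-3.1 − j106)/(96.9 − j106)
|Γ| = 106/144 = 0.738

Γ ≈ 0.738 ∠ -44.1°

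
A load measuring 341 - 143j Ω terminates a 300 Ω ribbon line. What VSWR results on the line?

Γ = (Z_L − Z_0)/(Z_L + Z_0) = (41 − j143)/(641 − j143)
|Γ| = 149/657 = 0.227
VSWR = (1 + |Γ|)/(1 − |Γ|) = 1.23/0.773

VSWR ≈ 1.59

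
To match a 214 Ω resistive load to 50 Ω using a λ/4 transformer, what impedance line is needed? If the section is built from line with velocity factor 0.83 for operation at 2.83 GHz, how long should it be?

Z_qwt = √(Z_0·R_L) = √(50 × 214) = √10700
λ = 0.83·c/f = 0.088 m, so l = λ/4 = 0.022 m

Z_qwt ≈ 103 Ω; length ≈ 2.2 cm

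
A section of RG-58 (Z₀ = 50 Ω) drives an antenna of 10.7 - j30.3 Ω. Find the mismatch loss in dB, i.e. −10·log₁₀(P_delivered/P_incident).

Γ = (-39.3 − j30.3)/(60.7 − j30.3), |Γ| = 0.731
|Γ|² = 0.535, so P_del/P_inc = 1 − |Γ|² = 0.465
ML = −10·log₁₀(1 − |Γ|²)

mismatch loss ≈ 3.33 dB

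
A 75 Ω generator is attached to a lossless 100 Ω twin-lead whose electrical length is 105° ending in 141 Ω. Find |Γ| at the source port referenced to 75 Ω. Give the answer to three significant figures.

tan(βl) = -3.73
Z_in = Z_0·(Z_L + jZ_0·tanβl)/(Z_0 + jZ_L·tanβl) = 73.4 + j12.9 Ω
Γ_s = (Z_in − Z_s)/(Z_in + Z_s) = (-1.64 + j12.9)/(148 + j12.9), |Γ_s| = 0.087

|Γ| ≈ 0.087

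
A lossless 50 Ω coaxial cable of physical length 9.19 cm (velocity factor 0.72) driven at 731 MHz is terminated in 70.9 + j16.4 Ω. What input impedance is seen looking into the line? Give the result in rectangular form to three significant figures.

λ = v/f = 0.72·c / 731 MHz = 0.295 m
βl = 2π·l/λ = 2π × 0.311 = 112°
tan(βl) = tan(112°) = -2.48
Z_in = Z_0·(Z_L + jZ_0·tanβl)/(Z_0 + jZ_L·tanβl)
     = 50·(70.9 − j108)/(90.7 − j176)

Z_in ≈ 32.4 + j3.46 Ω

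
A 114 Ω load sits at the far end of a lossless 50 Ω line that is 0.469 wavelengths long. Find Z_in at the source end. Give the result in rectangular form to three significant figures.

βl = 2π × 0.469 = 169°
tan(βl) = tan(169°) = -0.197
Z_in = Z_0·(Z_L + jZ_0·tanβl)/(Z_0 + jZ_L·tanβl)
     = 50·(114 − j9.86)/(50 − j22.5)

Z_in ≈ 98.5 + j34.4 Ω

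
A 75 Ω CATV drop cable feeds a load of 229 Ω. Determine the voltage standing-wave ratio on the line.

VSWR ≈ 3.05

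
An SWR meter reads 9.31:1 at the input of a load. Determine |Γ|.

|Γ| ≈ 0.806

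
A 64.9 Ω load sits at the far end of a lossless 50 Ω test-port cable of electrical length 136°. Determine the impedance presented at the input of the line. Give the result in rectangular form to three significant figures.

tan(βl) = tan(136°) = -0.966
Z_in = Z_0·(Z_L + jZ_0·tanβl)/(Z_0 + jZ_L·tanβl)
     = 50·(64.9 − j48.3)/(50 − j62.7)

Z_in ≈ 48.8 + j12.9 Ω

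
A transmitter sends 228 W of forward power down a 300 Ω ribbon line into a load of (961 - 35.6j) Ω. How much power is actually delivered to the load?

|Γ| = |(661 − j35.6)/(1261 − j35.6)| = 0.525
|Γ|² = 0.275
P_refl = |Γ|²·P_inc = 62.8 W, P_del = (1 − |Γ|²)·P_inc = 165 W

P_delivered ≈ 165 W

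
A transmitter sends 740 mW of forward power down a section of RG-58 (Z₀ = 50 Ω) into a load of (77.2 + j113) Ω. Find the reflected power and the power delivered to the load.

P_reflected ≈ 345 mW; P_delivered ≈ 395 mW

|Γ| = |(27.2 + j113)/(127.2 + j113)| = 0.683
|Γ|² = 0.467
P_refl = |Γ|²·P_inc = 345 mW, P_del = (1 − |Γ|²)·P_inc = 395 mW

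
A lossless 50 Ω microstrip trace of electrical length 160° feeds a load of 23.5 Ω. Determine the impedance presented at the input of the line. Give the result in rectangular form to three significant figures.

Z_in ≈ 25.9 − j13.8 Ω

tan(βl) = tan(160°) = -0.364
Z_in = Z_0·(Z_L + jZ_0·tanβl)/(Z_0 + jZ_L·tanβl)
     = 50·(23.5 − j18.2)/(50 − j8.55)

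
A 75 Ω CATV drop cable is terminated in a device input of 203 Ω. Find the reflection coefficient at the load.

Γ = 0.46

Γ = (Z_L − Z_0)/(Z_L + Z_0) = (203 − 75)/(203 + 75) = 128/278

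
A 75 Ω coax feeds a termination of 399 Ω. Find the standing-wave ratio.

VSWR ≈ 5.32

For a purely resistive load, VSWR = R_L/Z_0 or Z_0/R_L (whichever > 1) = 399/75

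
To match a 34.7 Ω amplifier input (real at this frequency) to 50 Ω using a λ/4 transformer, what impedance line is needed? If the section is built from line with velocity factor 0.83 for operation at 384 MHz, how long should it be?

Z_qwt ≈ 41.7 Ω; length ≈ 16.2 cm

Z_qwt = √(Z_0·R_L) = √(50 × 34.7) = √1735
λ = 0.83·c/f = 0.648 m, so l = λ/4 = 0.162 m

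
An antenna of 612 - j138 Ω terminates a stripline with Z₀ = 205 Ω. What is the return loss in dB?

RL ≈ 5.7 dB

Γ = (407 − j138)/(817 − j138), |Γ| = 0.519
RL = −20·log₁₀|Γ| = −20·log₁₀(0.519)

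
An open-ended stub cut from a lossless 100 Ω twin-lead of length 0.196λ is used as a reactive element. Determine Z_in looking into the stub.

Z_in ≈ −j35.3 Ω

βl = 2π × 0.196 = 70.6°
tan(βl) = 2.83
For an open-ended stub, Z_in = −jZ_0·cot(βl) = −jZ_0/tan(βl)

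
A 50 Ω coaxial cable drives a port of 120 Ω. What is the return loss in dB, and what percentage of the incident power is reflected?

RL ≈ 7.71 dB; 17% of incident power reflected

Γ = (120 − 50)/(120 + 50) = 0.412
RL = −20·log₁₀(0.412) = 7.71 dB
P_refl/P_inc = |Γ|² = 0.17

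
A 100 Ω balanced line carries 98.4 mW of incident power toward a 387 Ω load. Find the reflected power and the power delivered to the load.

P_reflected ≈ 34.2 mW; P_delivered ≈ 64.2 mW

Γ = (387 − 100)/(387 + 100) = 0.589
|Γ|² = 0.347
P_refl = |Γ|²·P_inc = 34.2 mW, P_del = (1 − |Γ|²)·P_inc = 64.2 mW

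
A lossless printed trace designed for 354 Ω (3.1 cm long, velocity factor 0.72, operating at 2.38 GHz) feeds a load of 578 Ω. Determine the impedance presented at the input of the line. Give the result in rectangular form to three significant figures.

λ = v/f = 0.72·c / 2.38 GHz = 0.0908 m
βl = 2π·l/λ = 2π × 0.342 = 123°
tan(βl) = tan(123°) = -1.54
Z_in = Z_0·(Z_L + jZ_0·tanβl)/(Z_0 + jZ_L·tanβl)
     = 354·(578 − j546)/(354 − j891)

Z_in ≈ 266 + j124 Ω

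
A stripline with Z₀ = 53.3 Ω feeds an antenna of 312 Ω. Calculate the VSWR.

VSWR ≈ 5.85

For a purely resistive load, VSWR = R_L/Z_0 or Z_0/R_L (whichever > 1) = 312/53.3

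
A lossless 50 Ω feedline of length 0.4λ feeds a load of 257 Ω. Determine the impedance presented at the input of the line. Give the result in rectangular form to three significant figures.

βl = 2π × 0.4 = 144°
tan(βl) = tan(144°) = -0.727
Z_in = Z_0·(Z_L + jZ_0·tanβl)/(Z_0 + jZ_L·tanβl)
     = 50·(257 − j36.3)/(50 − j187)

Z_in ≈ 26.3 + j61.8 Ω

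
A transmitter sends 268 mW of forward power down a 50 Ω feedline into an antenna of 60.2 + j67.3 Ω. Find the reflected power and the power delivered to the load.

P_reflected ≈ 74.5 mW; P_delivered ≈ 194 mW

|Γ| = |(10.2 + j67.3)/(110.2 + j67.3)| = 0.527
|Γ|² = 0.278
P_refl = |Γ|²·P_inc = 74.5 mW, P_del = (1 − |Γ|²)·P_inc = 194 mW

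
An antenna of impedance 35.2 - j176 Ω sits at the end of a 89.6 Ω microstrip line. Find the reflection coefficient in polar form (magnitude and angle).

Γ ≈ 0.854 ∠ -52.5°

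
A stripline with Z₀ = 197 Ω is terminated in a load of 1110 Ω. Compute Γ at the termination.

Γ = (Z_L − Z_0)/(Z_L + Z_0) = (1110 − 197)/(1110 + 197) = 913/1307

Γ = 0.699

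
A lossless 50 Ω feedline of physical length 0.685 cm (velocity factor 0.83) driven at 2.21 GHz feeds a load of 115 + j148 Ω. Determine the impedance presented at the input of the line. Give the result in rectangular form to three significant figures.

λ = v/f = 0.83·c / 2.21 GHz = 0.113 m
βl = 2π·l/λ = 2π × 0.0608 = 21.9°
tan(βl) = tan(21.9°) = 0.402
Z_in = Z_0·(Z_L + jZ_0·tanβl)/(Z_0 + jZ_L·tanβl)
     = 50·(115 + j168)/(-9.46 + j46.2)

Z_in ≈ 150 − j155 Ω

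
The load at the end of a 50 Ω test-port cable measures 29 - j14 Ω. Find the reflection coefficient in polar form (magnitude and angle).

Γ ≈ 0.315 ∠ -136°

Γ = (Z_L − Z_0)/(Z_L + Z_0) = (-21 − j14)/(79 − j14)
|Γ| = 25.2/80.2 = 0.315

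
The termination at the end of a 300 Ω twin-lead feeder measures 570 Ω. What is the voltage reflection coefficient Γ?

Γ = 0.31

Γ = (Z_L − Z_0)/(Z_L + Z_0) = (570 − 300)/(570 + 300) = 270/870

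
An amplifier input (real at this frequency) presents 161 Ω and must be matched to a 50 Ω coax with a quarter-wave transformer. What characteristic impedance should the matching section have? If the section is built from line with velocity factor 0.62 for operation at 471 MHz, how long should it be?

Z_qwt = √(Z_0·R_L) = √(50 × 161) = √8050
λ = 0.62·c/f = 0.395 m, so l = λ/4 = 0.0987 m

Z_qwt ≈ 89.7 Ω; length ≈ 9.87 cm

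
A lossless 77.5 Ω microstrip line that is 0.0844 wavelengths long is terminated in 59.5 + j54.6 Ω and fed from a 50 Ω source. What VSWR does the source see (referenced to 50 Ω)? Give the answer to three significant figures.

VSWR ≈ 3.44

βl = 2π × 0.0844 = 30.4°
tan(βl) = 0.586
Z_in = Z_0·(Z_L + jZ_0·tanβl)/(Z_0 + jZ_L·tanβl) = 146 + j58.4 Ω
Γ_s = (Z_in − Z_s)/(Z_in + Z_s) = (96.1 + j58.4)/(196 + j58.4), |Γ_s| = 0.55
VSWR = (1 + |Γ_s|)/(1 − |Γ_s|)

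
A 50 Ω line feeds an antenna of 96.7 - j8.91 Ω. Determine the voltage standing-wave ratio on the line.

VSWR ≈ 1.96

Γ = (Z_L − Z_0)/(Z_L + Z_0) = (46.7 − j8.91)/(146.7 − j8.91)
|Γ| = 47.5/147 = 0.323
VSWR = (1 + |Γ|)/(1 − |Γ|) = 1.32/0.677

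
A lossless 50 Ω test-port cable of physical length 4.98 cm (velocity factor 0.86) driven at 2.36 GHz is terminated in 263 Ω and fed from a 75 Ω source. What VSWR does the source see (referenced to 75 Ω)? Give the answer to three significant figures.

VSWR ≈ 3.85

λ = v/f = 0.86·c / 2.36 GHz = 0.109 m
βl = 2π·l/λ = 2π × 0.456 = 164°
tan(βl) = -0.287
Z_in = Z_0·(Z_L + jZ_0·tanβl)/(Z_0 + jZ_L·tanβl) = 86.9 + j117 Ω
Γ_s = (Z_in − Z_s)/(Z_in + Z_s) = (11.9 + j117)/(162 + j117), |Γ_s| = 0.588
VSWR = (1 + |Γ_s|)/(1 − |Γ_s|)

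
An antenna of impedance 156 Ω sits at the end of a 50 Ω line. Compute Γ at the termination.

Γ = 0.515

Γ = (Z_L − Z_0)/(Z_L + Z_0) = (156 − 50)/(156 + 50) = 106/206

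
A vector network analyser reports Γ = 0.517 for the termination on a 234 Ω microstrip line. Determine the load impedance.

Z_L = Z_0·(1 + Γ)/(1 − Γ) = 234·(1.52)/(0.483)

Z_L ≈ 735 Ω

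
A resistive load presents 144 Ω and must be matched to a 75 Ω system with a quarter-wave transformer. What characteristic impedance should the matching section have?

Z_qwt = √(Z_0·R_L) = √(75 × 144) = √10800

Z_qwt ≈ 104 Ω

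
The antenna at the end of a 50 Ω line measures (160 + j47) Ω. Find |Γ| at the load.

Γ = (Z_L − Z_0)/(Z_L + Z_0) = (110 + j47)/(210 + j47)
|Γ| = 120/215

|Γ| ≈ 0.556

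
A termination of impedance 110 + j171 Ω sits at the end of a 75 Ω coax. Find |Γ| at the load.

Γ = (Z_L − Z_0)/(Z_L + Z_0) = (35 + j171)/(185 + j171)
|Γ| = 175/252

|Γ| ≈ 0.693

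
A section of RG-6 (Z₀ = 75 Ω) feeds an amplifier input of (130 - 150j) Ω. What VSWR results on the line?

VSWR ≈ 4.39

Γ = (Z_L − Z_0)/(Z_L + Z_0) = (55 − j150)/(205 − j150)
|Γ| = 160/254 = 0.629
VSWR = (1 + |Γ|)/(1 − |Γ|) = 1.63/0.371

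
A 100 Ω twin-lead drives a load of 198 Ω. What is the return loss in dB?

RL ≈ 9.66 dB

Γ = (198 − 100)/(198 + 100) = 0.329
RL = −20·log₁₀|Γ| = −20·log₁₀(0.329)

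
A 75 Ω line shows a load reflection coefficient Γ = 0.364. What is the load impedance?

Z_L ≈ 161 Ω

Z_L = Z_0·(1 + Γ)/(1 − Γ) = 75·(1.36)/(0.636)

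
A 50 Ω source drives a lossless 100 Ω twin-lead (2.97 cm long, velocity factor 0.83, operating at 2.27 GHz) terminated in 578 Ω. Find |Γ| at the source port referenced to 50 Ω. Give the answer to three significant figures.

λ = v/f = 0.83·c / 2.27 GHz = 0.11 m
βl = 2π·l/λ = 2π × 0.271 = 97.5°
tan(βl) = -7.62
Z_in = Z_0·(Z_L + jZ_0·tanβl)/(Z_0 + jZ_L·tanβl) = 17.6 + j12.7 Ω
Γ_s = (Z_in − Z_s)/(Z_in + Z_s) = (-32.4 + j12.7)/(67.6 + j12.7), |Γ_s| = 0.506

|Γ| ≈ 0.506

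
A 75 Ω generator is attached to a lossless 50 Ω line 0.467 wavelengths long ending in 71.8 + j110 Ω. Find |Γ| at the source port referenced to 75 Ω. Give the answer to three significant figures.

βl = 2π × 0.467 = 168°
tan(βl) = -0.21
Z_in = Z_0·(Z_L + jZ_0·tanβl)/(Z_0 + jZ_L·tanβl) = 33.6 + j74.9 Ω
Γ_s = (Z_in − Z_s)/(Z_in + Z_s) = (-41.4 + j74.9)/(109 + j74.9), |Γ_s| = 0.649

|Γ| ≈ 0.649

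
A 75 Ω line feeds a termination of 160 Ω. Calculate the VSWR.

VSWR ≈ 2.13

Γ = (160 − 75)/(160 + 75) = 0.362
VSWR = (1 + 0.362)/(1 − 0.362)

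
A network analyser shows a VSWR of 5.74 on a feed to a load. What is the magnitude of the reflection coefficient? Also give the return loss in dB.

|Γ| ≈ 0.703; return loss ≈ 3.06 dB

|Γ| = (S − 1)/(S + 1) = (5.74 − 1)/(5.74 + 1) = 4.74/6.74
RL = −20·log₁₀|Γ| = −20·log₁₀(0.703)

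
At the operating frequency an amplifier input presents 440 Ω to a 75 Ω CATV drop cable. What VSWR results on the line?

Γ = (440 − 75)/(440 + 75) = 0.709
VSWR = (1 + 0.709)/(1 − 0.709)

VSWR ≈ 5.87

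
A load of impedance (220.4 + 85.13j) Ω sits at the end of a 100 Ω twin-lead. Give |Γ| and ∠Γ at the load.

Γ = (Z_L − Z_0)/(Z_L + Z_0) = (120.4 + j85.13)/(320.4 + j85.13)
|Γ| = 147/332 = 0.445

Γ ≈ 0.445 ∠ 20.4°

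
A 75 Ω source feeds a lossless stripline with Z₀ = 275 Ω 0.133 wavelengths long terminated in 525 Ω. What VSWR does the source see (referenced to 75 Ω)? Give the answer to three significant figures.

βl = 2π × 0.133 = 47.9°
tan(βl) = 1.11
Z_in = Z_0·(Z_L + jZ_0·tanβl)/(Z_0 + jZ_L·tanβl) = 214 − j147 Ω
Γ_s = (Z_in − Z_s)/(Z_in + Z_s) = (139 − j147)/(289 − j147), |Γ_s| = 0.624
VSWR = (1 + |Γ_s|)/(1 − |Γ_s|)

VSWR ≈ 4.32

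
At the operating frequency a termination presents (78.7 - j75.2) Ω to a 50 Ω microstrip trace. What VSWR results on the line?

Γ = (Z_L − Z_0)/(Z_L + Z_0) = (28.7 − j75.2)/(128.7 − j75.2)
|Γ| = 80.5/149 = 0.54
VSWR = (1 + |Γ|)/(1 − |Γ|) = 1.54/0.46

VSWR ≈ 3.35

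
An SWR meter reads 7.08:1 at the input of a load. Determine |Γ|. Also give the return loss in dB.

|Γ| ≈ 0.752; return loss ≈ 2.47 dB

|Γ| = (S − 1)/(S + 1) = (7.08 − 1)/(7.08 + 1) = 6.08/8.08
RL = −20·log₁₀|Γ| = −20·log₁₀(0.752)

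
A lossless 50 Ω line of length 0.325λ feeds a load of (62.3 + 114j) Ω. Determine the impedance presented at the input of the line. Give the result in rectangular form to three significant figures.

Z_in ≈ 8.41 + j6.65 Ω

βl = 2π × 0.325 = 117°
tan(βl) = tan(117°) = -1.96
Z_in = Z_0·(Z_L + jZ_0·tanβl)/(Z_0 + jZ_L·tanβl)
     = 50·(62.3 + j15.9)/(274 − j122)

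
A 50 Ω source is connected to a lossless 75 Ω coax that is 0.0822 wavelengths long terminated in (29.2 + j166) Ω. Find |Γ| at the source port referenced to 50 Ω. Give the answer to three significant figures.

|Γ| ≈ 0.917

βl = 2π × 0.0822 = 29.6°
tan(βl) = 0.568
Z_in = Z_0·(Z_L + jZ_0·tanβl)/(Z_0 + jZ_L·tanβl) = 336 − j523 Ω
Γ_s = (Z_in − Z_s)/(Z_in + Z_s) = (286 − j523)/(386 − j523), |Γ_s| = 0.917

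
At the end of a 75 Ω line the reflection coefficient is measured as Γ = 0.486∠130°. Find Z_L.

Z_L = Z_0·(1 + Γ)/(1 − Γ) = 75·(0.688 + j0.372)/(1.31 − j0.372)

Z_L ≈ 30.8 + j30 Ω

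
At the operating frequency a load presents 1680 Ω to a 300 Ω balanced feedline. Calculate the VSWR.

VSWR ≈ 5.6

Γ = (1680 − 300)/(1680 + 300) = 0.697
VSWR = (1 + 0.697)/(1 − 0.697)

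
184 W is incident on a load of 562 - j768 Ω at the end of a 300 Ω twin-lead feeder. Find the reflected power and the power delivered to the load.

|Γ| = |(262 − j768)/(862 − j768)| = 0.703
|Γ|² = 0.494
P_refl = |Γ|²·P_inc = 90.9 W, P_del = (1 − |Γ|²)·P_inc = 93.1 W

P_reflected ≈ 90.9 W; P_delivered ≈ 93.1 W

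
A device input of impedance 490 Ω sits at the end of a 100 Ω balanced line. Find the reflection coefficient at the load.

Γ = (Z_L − Z_0)/(Z_L + Z_0) = (490 − 100)/(490 + 100) = 390/590

Γ = 0.661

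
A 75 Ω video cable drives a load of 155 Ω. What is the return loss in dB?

Γ = (155 − 75)/(155 + 75) = 0.348
RL = −20·log₁₀|Γ| = −20·log₁₀(0.348)

RL ≈ 9.17 dB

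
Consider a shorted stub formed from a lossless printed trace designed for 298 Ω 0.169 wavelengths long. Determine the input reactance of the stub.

X_in ≈ 534 Ω (inductive)

βl = 2π × 0.169 = 60.8°
tan(βl) = 1.79
For a shorted stub, Z_in = jZ_0·tan(βl)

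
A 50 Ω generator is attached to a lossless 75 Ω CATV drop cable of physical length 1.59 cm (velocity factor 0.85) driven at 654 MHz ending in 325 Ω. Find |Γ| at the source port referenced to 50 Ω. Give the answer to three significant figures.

|Γ| ≈ 0.725

λ = v/f = 0.85·c / 654 MHz = 0.39 m
βl = 2π·l/λ = 2π × 0.0408 = 14.7°
tan(βl) = 0.262
Z_in = Z_0·(Z_L + jZ_0·tanβl)/(Z_0 + jZ_L·tanβl) = 152 − j153 Ω
Γ_s = (Z_in − Z_s)/(Z_in + Z_s) = (102 − j153)/(202 − j153), |Γ_s| = 0.725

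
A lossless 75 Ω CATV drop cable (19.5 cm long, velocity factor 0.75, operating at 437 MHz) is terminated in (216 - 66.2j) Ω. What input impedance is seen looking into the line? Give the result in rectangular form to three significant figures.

λ = v/f = 0.75·c / 437 MHz = 0.515 m
βl = 2π·l/λ = 2π × 0.379 = 136°
tan(βl) = tan(136°) = -0.954
Z_in = Z_0·(Z_L + jZ_0·tanβl)/(Z_0 + jZ_L·tanβl)
     = 75·(216 − j138)/(11.8 − j206)

Z_in ≈ 54.5 + j75.5 Ω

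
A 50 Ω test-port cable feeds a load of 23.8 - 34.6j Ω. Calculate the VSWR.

Γ = (Z_L − Z_0)/(Z_L + Z_0) = (-26.2 − j34.6)/(73.8 − j34.6)
|Γ| = 43.4/81.5 = 0.532
VSWR = (1 + |Γ|)/(1 − |Γ|) = 1.53/0.468

VSWR ≈ 3.28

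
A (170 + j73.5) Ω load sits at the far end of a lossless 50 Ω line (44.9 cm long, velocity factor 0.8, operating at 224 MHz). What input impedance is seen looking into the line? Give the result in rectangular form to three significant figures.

λ = v/f = 0.8·c / 224 MHz = 1.07 m
βl = 2π·l/λ = 2π × 0.419 = 151°
tan(βl) = tan(151°) = -0.557
Z_in = Z_0·(Z_L + jZ_0·tanβl)/(Z_0 + jZ_L·tanβl)
     = 50·(170 + j45.6)/(91 − j94.8)

Z_in ≈ 32.3 + j58.7 Ω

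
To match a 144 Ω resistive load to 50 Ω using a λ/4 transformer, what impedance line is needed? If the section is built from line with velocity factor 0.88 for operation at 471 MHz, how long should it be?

Z_qwt ≈ 84.9 Ω; length ≈ 14 cm

Z_qwt = √(Z_0·R_L) = √(50 × 144) = √7200
λ = 0.88·c/f = 0.561 m, so l = λ/4 = 0.14 m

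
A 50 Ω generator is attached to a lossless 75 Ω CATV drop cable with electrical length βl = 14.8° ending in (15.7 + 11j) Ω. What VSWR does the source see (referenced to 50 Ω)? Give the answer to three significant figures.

tan(βl) = 0.264
Z_in = Z_0·(Z_L + jZ_0·tanβl)/(Z_0 + jZ_L·tanβl) = 18.1 + j31 Ω
Γ_s = (Z_in − Z_s)/(Z_in + Z_s) = (-31.9 + j31)/(68.1 + j31), |Γ_s| = 0.594
VSWR = (1 + |Γ_s|)/(1 − |Γ_s|)

VSWR ≈ 3.93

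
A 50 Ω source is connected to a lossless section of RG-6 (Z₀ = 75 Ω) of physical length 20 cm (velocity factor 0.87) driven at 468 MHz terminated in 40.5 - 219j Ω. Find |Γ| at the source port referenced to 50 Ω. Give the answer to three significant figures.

|Γ| ≈ 0.916

λ = v/f = 0.87·c / 468 MHz = 0.558 m
βl = 2π·l/λ = 2π × 0.359 = 129°
tan(βl) = -1.23
Z_in = Z_0·(Z_L + jZ_0·tanβl)/(Z_0 + jZ_L·tanβl) = 14.2 + j116 Ω
Γ_s = (Z_in − Z_s)/(Z_in + Z_s) = (-35.8 + j116)/(64.2 + j116), |Γ_s| = 0.916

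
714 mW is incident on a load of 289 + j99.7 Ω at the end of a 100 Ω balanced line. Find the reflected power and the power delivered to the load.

|Γ| = |(189 + j99.7)/(389 + j99.7)| = 0.532
|Γ|² = 0.283
P_refl = |Γ|²·P_inc = 202 mW, P_del = (1 − |Γ|²)·P_inc = 512 mW

P_reflected ≈ 202 mW; P_delivered ≈ 512 mW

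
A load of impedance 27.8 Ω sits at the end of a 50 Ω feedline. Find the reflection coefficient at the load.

Γ = (Z_L − Z_0)/(Z_L + Z_0) = (27.8 − 50)/(27.8 + 50) = -22.2/77.8

Γ = -0.285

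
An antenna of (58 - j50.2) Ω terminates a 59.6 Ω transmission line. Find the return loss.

RL ≈ 8.12 dB

Γ = (-1.6 − j50.2)/(117.6 − j50.2), |Γ| = 0.393
RL = −20·log₁₀|Γ| = −20·log₁₀(0.393)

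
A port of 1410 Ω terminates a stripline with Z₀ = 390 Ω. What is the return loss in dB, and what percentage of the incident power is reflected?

RL ≈ 4.93 dB; 32.1% of incident power reflected

Γ = (1410 − 390)/(1410 + 390) = 0.567
RL = −20·log₁₀(0.567) = 4.93 dB
P_refl/P_inc = |Γ|² = 0.321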